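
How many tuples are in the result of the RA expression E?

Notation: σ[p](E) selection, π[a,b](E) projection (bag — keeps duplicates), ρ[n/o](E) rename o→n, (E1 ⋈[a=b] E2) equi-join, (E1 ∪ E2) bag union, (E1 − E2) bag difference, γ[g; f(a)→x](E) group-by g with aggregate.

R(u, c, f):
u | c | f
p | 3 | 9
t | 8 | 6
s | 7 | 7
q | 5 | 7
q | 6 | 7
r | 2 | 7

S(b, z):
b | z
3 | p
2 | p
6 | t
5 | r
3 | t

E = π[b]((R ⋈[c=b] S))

Subexpression sizes:
  R → 6
  S → 5
  (R ⋈[c=b] S) → 5
  π[b]((R ⋈[c=b] S)) → 5

|E| = 5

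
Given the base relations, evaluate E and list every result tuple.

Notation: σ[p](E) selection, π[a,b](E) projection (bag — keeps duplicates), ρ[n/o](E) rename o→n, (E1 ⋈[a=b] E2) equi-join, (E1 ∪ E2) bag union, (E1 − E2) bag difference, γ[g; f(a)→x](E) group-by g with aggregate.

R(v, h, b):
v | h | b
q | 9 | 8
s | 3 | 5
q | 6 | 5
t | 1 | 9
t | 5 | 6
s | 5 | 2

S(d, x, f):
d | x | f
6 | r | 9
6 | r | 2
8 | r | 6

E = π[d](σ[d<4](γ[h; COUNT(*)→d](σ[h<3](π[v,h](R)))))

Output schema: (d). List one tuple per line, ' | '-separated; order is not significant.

Stepwise |·|:
  R → 6
  π[v,h](R) → 6
  σ[h<3](π[v,h](R)) → 1
  γ[h; COUNT(*)→d](σ[h<3](π[v,h](R))) → 1
  σ[d<4](γ[h; COUNT(*)→d](σ[h<3](π[v,h](R)))) → 1
  π[d](σ[d<4](γ[h; COUNT(*)→d](σ[h<3](π[v,h](R))))) → 1

== RESULT ==
d
1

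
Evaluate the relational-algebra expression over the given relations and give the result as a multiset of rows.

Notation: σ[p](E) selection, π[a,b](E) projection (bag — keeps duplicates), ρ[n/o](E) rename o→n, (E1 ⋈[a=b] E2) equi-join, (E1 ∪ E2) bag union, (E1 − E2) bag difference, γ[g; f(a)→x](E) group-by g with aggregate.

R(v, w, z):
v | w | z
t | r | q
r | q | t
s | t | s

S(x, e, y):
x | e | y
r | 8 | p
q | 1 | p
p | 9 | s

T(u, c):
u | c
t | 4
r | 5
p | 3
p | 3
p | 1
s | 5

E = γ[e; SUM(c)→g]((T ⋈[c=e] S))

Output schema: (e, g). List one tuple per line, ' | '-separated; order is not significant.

Stepwise |·|:
  T → 6
  S → 3
  (T ⋈[c=e] S) → 1
  γ[e; SUM(c)→g]((T ⋈[c=e] S)) → 1

== RESULT ==
e | g
1 | 1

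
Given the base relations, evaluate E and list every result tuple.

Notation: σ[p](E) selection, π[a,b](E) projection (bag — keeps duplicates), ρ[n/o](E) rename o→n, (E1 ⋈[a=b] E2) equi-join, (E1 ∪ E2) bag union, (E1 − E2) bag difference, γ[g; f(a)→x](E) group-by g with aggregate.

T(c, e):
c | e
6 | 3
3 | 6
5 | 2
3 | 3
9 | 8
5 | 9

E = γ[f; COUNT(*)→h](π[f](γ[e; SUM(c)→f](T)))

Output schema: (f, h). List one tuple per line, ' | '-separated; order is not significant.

Per-node cardinality:
  T → 6
  γ[e; SUM(c)→f](T) → 5
  π[f](γ[e; SUM(c)→f](T)) → 5
  γ[f; COUNT(*)→h](π[f](γ[e; SUM(c)→f](T))) → 3

== RESULT ==
f | h
3 | 1
5 | 2
9 | 2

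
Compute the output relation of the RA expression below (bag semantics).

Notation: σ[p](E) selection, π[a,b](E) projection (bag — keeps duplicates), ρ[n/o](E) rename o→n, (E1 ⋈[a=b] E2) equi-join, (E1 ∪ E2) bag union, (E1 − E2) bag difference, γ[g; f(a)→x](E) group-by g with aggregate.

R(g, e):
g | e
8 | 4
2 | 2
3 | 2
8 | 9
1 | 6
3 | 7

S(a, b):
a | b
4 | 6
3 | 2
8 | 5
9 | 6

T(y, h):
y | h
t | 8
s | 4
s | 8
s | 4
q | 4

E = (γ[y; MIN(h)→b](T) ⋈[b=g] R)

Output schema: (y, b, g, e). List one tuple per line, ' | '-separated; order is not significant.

Stepwise |·|:
  T → 5
  γ[y; MIN(h)→b](T) → 3
  R → 6
  (γ[y; MIN(h)→b](T) ⋈[b=g] R) → 2

== RESULT ==
y | b | g | e
t | 8 | 8 | 4
t | 8 | 8 | 9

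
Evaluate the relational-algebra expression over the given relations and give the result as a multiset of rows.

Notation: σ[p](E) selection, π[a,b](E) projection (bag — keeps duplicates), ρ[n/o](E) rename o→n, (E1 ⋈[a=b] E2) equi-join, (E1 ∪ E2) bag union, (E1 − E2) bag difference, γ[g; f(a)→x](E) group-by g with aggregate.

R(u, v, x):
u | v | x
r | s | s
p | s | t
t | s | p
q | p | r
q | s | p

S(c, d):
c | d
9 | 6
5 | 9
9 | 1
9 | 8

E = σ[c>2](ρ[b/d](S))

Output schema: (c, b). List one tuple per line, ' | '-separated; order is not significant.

Stepwise |·|:
  S → 4
  ρ[b/d](S) → 4
  σ[c>2](ρ[b/d](S)) → 4

== RESULT ==
c | b
5 | 9
9 | 1
9 | 6
9 | 8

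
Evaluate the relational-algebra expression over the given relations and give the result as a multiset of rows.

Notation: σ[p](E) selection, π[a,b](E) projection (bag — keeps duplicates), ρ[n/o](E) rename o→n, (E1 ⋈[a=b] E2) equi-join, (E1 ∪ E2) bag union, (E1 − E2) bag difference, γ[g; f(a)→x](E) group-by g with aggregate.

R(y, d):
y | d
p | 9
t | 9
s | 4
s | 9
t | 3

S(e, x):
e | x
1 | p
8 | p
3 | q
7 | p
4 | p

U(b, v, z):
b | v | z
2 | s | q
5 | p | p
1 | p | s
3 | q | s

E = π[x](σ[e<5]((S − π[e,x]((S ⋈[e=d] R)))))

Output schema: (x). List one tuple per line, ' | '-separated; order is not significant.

Stepwise |·|:
  S → 5
  S → 5
  R → 5
  (S ⋈[e=d] R) → 2
  π[e,x]((S ⋈[e=d] R)) → 2
  (S − π[e,x]((S ⋈[e=d] R))) → 3
  σ[e<5]((S − π[e,x]((S ⋈[e=d] R)))) → 1
  π[x](σ[e<5]((S − π[e,x]((S ⋈[e=d] R))))) → 1

== RESULT ==
x
p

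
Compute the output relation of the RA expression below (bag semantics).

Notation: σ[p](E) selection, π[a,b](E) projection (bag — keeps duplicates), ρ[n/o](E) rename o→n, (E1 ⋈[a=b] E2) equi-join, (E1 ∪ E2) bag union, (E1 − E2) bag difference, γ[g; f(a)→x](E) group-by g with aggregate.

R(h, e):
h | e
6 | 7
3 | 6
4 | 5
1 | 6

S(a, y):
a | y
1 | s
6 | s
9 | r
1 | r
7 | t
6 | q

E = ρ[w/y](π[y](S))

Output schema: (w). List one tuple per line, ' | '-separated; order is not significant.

Per-node cardinality:
  S → 6
  π[y](S) → 6
  ρ[w/y](π[y](S)) → 6

== RESULT ==
w
q
r
r
s
s
t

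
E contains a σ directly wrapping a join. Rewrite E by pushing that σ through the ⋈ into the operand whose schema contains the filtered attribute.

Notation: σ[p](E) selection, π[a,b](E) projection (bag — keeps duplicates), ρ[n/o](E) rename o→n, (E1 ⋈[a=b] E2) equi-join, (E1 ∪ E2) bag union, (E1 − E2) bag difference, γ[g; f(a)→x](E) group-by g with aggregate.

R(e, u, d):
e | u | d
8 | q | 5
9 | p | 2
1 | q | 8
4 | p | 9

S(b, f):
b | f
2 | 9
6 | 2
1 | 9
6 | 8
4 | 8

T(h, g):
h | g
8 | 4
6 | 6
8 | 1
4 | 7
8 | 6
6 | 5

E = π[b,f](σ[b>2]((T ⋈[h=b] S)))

σ filters on b, owned by the right side.
E' = π[b,f]((T ⋈[h=b] σ[b>2](S)))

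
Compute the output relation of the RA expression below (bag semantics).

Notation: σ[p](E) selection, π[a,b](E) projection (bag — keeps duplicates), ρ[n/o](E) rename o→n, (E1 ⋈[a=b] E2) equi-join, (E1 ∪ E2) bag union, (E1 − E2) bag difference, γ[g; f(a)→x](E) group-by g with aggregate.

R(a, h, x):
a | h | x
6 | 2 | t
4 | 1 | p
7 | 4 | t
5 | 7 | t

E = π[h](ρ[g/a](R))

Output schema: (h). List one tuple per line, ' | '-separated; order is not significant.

Stepwise |·|:
  R → 4
  ρ[g/a](R) → 4
  π[h](ρ[g/a](R)) → 4

== RESULT ==
h
1
2
4
7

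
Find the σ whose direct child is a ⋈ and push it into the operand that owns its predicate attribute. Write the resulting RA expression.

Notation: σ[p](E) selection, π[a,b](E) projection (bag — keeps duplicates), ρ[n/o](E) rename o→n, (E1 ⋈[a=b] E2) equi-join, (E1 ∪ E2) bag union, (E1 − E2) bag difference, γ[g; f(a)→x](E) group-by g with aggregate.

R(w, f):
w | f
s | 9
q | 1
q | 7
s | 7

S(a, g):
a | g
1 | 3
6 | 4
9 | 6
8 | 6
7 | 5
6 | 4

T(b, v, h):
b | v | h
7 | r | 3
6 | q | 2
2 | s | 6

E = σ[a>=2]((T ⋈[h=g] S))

σ filters on a, owned by the right side.
E' = (T ⋈[h=g] σ[a>=2](S))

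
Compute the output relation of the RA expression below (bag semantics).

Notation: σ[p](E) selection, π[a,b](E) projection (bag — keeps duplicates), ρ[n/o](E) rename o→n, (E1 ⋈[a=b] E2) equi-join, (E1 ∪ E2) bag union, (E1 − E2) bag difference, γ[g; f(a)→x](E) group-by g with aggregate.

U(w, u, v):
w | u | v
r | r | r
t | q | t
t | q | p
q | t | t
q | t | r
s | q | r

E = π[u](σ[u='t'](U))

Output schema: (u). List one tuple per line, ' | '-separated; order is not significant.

Row counts bottom-up:
  U → 6
  σ[u='t'](U) → 2
  π[u](σ[u='t'](U)) → 2

== RESULT ==
u
t
t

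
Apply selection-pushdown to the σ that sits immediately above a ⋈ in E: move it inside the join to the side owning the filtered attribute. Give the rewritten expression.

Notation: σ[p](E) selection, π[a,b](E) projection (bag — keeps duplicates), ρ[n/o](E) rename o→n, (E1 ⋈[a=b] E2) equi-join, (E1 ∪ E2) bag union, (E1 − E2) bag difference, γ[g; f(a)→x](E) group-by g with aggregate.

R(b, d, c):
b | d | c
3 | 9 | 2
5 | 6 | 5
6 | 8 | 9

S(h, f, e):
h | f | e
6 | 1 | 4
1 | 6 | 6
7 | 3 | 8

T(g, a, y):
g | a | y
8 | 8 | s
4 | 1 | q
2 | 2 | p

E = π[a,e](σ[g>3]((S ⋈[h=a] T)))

σ filters on g, owned by the right side.
E' = π[a,e]((S ⋈[h=a] σ[g>3](T)))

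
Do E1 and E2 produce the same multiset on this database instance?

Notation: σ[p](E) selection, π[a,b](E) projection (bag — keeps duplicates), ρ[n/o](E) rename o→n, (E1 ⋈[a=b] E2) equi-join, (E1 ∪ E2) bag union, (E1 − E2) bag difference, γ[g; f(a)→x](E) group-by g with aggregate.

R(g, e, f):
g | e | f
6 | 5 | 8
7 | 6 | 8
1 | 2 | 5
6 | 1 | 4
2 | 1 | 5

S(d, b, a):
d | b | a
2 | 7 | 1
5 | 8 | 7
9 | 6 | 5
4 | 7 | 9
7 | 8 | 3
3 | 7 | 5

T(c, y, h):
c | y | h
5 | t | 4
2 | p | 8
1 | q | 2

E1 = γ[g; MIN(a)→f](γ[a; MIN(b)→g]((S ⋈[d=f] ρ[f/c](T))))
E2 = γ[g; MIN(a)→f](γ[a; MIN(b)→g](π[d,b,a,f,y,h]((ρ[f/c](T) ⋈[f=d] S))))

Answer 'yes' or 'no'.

E1 row counts bottom-up:
  S → 6
  T → 3
  ρ[f/c](T) → 3
  (S ⋈[d=f] ρ[f/c](T)) → 2
  γ[a; MIN(b)→g]((S ⋈[d=f] ρ[f/c](T))) → 2
  γ[g; MIN(a)→f](γ[a; MIN(b)→g]((S ⋈[d=f] ρ[f/c](T)))) → 2
E2 row counts bottom-up:
  T → 3
  ρ[f/c](T) → 3
  S → 6
  (ρ[f/c](T) ⋈[f=d] S) → 2
  π[d,b,a,f,y,h]((ρ[f/c](T) ⋈[f=d] S)) → 2
  γ[a; MIN(b)→g](π[d,b,a,f,y,h]((ρ[f/c](T) ⋈[f=d] S))) → 2
  γ[g; MIN(a)→f](γ[a; MIN(b)→g](π[d,b,a,f,y,h]((ρ[f/c](T) ⋈[f=d] S)))) → 2

E1 and E2 produce the same multiset:
g | f
7 | 1
8 | 7

yes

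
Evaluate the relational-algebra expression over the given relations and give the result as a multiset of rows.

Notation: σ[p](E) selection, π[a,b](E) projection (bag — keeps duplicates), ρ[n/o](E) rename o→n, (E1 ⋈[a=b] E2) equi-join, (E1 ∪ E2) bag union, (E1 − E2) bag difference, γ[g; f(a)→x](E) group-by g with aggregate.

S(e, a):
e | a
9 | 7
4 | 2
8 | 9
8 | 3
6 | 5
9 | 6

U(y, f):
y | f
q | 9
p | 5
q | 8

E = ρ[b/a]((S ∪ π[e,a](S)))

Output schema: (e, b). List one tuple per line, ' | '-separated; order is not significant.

Row counts bottom-up:
  S → 6
  S → 6
  π[e,a](S) → 6
  (S ∪ π[e,a](S)) → 12
  ρ[b/a]((S ∪ π[e,a](S))) → 12

== RESULT ==
e | b
4 | 2
4 | 2
6 | 5
6 | 5
8 | 3
8 | 3
8 | 9
8 | 9
9 | 6
9 | 6
9 | 7
9 | 7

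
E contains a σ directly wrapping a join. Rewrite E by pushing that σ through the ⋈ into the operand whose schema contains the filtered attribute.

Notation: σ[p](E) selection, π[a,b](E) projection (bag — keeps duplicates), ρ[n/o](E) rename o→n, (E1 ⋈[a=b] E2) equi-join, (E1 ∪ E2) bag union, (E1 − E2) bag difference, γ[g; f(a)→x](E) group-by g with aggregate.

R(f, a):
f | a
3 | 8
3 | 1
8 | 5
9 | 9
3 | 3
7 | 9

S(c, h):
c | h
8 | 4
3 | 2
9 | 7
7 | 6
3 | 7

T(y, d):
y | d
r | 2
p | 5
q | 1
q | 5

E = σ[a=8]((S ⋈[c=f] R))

σ filters on a, owned by the right side.
E' = (S ⋈[c=f] σ[a=8](R))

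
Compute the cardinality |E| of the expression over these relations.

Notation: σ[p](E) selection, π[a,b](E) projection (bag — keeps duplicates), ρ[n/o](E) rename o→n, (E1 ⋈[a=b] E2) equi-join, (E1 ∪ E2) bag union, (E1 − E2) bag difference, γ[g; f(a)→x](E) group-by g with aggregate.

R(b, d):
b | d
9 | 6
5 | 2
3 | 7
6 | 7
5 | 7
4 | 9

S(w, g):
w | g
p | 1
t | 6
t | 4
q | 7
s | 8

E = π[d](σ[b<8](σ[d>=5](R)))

Row counts bottom-up:
  R → 6
  σ[d>=5](R) → 5
  σ[b<8](σ[d>=5](R)) → 4
  π[d](σ[b<8](σ[d>=5](R))) → 4

|E| = 4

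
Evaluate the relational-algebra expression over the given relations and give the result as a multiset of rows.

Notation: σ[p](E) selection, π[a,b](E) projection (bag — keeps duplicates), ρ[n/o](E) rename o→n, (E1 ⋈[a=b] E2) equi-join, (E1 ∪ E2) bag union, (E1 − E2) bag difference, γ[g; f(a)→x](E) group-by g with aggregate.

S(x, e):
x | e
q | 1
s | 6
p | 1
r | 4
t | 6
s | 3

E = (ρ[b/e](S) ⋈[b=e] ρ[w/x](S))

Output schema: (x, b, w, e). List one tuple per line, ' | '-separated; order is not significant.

Subexpression sizes:
  S → 6
  ρ[b/e](S) → 6
  S → 6
  ρ[w/x](S) → 6
  (ρ[b/e](S) ⋈[b=e] ρ[w/x](S)) → 10

== RESULT ==
x | b | w | e
p | 1 | p | 1
p | 1 | q | 1
q | 1 | p | 1
q | 1 | q | 1
r | 4 | r | 4
s | 3 | s | 3
s | 6 | s | 6
s | 6 | t | 6
t | 6 | s | 6
t | 6 | t | 6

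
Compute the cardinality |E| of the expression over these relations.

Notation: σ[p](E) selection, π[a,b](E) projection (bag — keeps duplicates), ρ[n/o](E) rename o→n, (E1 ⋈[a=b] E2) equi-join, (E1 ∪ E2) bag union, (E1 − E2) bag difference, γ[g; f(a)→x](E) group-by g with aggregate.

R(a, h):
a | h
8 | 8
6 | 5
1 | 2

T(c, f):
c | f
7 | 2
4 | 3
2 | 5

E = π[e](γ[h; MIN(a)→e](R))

Subexpression sizes:
  R → 3
  γ[h; MIN(a)→e](R) → 3
  π[e](γ[h; MIN(a)→e](R)) → 3

|E| = 3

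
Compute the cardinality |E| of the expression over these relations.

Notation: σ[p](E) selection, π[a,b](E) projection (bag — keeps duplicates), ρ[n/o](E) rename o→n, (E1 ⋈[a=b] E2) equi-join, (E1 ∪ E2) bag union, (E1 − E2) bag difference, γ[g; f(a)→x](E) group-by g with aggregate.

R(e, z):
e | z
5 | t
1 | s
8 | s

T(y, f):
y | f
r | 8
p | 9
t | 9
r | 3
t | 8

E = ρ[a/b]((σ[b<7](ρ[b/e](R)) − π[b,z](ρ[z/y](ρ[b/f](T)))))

Stepwise |·|:
  R → 3
  ρ[b/e](R) → 3
  σ[b<7](ρ[b/e](R)) → 2
  T → 5
  ρ[b/f](T) → 5
  ρ[z/y](ρ[b/f](T)) → 5
  π[b,z](ρ[z/y](ρ[b/f](T))) → 5
  (σ[b<7](ρ[b/e](R)) − π[b,z](ρ[z/y](ρ[b/f](T)))) → 2
  ρ[a/b]((σ[b<7](ρ[b/e](R)) − π[b,z](ρ[z/y](ρ[b/f](T))))) → 2

|E| = 2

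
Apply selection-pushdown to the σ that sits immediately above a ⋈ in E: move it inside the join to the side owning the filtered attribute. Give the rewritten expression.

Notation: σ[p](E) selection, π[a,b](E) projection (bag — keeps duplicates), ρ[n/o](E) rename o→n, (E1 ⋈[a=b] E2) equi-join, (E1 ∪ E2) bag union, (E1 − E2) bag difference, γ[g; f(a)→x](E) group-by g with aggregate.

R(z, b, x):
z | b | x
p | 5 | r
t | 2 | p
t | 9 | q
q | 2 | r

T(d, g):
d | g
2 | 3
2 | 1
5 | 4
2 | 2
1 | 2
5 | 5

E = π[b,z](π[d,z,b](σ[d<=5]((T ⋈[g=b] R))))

σ filters on d, owned by the left side.
E' = π[b,z](π[d,z,b]((σ[d<=5](T) ⋈[g=b] R)))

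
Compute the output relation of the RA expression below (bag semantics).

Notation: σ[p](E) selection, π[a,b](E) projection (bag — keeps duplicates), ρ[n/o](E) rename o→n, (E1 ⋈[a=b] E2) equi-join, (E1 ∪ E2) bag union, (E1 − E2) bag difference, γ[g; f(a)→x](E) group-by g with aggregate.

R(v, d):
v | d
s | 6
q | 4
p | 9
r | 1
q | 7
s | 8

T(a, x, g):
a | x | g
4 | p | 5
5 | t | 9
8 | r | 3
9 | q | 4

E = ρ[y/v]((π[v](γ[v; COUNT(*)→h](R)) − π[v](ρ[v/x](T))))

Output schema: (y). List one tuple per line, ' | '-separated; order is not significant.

Stepwise |·|:
  R → 6
  γ[v; COUNT(*)→h](R) → 4
  π[v](γ[v; COUNT(*)→h](R)) → 4
  T → 4
  ρ[v/x](T) → 4
  π[v](ρ[v/x](T)) → 4
  (π[v](γ[v; COUNT(*)→h](R)) − π[v](ρ[v/x](T))) → 1
  ρ[y/v]((π[v](γ[v; COUNT(*)→h](R)) − π[v](ρ[v/x](T)))) → 1

== RESULT ==
y
s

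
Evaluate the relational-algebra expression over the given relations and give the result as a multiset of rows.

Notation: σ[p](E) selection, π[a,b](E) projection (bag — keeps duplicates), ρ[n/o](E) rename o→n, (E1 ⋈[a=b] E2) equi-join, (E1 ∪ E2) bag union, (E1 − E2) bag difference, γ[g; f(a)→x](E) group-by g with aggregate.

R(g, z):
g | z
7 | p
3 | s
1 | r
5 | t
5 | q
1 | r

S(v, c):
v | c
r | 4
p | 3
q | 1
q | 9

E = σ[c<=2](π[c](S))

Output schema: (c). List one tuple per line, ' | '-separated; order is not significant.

Subexpression sizes:
  S → 4
  π[c](S) → 4
  σ[c<=2](π[c](S)) → 1

== RESULT ==
c
1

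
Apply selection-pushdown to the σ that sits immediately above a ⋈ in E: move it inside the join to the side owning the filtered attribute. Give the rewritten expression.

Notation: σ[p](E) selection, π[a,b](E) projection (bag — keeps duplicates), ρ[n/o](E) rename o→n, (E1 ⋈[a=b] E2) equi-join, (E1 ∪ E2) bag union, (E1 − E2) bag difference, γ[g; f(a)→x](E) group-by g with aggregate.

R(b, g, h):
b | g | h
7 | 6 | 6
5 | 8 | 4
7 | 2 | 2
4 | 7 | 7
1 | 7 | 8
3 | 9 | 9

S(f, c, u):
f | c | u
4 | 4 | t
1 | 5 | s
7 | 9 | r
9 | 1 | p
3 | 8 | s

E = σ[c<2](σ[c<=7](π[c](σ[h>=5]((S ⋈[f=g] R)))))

σ filters on h, owned by the right side.
E' = σ[c<2](σ[c<=7](π[c]((S ⋈[f=g] σ[h>=5](R)))))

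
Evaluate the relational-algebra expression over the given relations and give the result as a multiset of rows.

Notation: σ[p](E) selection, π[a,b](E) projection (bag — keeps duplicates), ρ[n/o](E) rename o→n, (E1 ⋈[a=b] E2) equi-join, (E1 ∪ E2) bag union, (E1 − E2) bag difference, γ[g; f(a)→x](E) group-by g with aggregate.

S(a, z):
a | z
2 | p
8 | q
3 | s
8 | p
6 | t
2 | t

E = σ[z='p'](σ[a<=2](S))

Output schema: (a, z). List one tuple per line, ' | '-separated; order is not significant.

Row counts bottom-up:
  S → 6
  σ[a<=2](S) → 2
  σ[z='p'](σ[a<=2](S)) → 1

== RESULT ==
a | z
2 | p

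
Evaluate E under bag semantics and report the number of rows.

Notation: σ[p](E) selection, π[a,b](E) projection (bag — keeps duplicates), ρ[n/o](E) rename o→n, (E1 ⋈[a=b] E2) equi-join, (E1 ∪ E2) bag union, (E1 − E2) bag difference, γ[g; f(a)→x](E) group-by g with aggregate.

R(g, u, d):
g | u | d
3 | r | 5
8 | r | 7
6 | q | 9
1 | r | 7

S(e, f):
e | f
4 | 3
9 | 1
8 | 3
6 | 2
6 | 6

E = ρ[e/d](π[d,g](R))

Subexpression sizes:
  R → 4
  π[d,g](R) → 4
  ρ[e/d](π[d,g](R)) → 4

|E| = 4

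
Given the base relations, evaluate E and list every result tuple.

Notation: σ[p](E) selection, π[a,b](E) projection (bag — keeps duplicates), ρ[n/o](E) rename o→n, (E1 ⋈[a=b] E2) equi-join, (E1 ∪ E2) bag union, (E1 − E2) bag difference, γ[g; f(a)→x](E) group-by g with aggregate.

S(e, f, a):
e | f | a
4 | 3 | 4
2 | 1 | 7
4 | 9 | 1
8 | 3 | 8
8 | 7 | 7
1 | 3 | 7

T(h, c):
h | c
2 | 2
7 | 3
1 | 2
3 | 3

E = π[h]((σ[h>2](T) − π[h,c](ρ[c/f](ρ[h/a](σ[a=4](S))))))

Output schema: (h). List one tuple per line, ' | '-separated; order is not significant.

Row counts bottom-up:
  T → 4
  σ[h>2](T) → 2
  S → 6
  σ[a=4](S) → 1
  ρ[h/a](σ[a=4](S)) → 1
  ρ[c/f](ρ[h/a](σ[a=4](S))) → 1
  π[h,c](ρ[c/f](ρ[h/a](σ[a=4](S)))) → 1
  (σ[h>2](T) − π[h,c](ρ[c/f](ρ[h/a](σ[a=4](S))))) → 2
  π[h]((σ[h>2](T) − π[h,c](ρ[c/f](ρ[h/a](σ[a=4](S)))))) → 2

== RESULT ==
h
3
7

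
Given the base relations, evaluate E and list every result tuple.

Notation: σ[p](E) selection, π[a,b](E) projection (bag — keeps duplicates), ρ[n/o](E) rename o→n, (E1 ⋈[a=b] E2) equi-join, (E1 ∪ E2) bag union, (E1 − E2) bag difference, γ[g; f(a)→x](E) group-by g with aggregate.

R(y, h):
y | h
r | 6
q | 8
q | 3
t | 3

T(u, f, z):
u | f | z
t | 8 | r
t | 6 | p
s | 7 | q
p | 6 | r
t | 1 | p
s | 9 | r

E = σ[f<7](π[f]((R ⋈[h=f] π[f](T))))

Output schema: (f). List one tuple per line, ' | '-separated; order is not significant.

Stepwise |·|:
  R → 4
  T → 6
  π[f](T) → 6
  (R ⋈[h=f] π[f](T)) → 3
  π[f]((R ⋈[h=f] π[f](T))) → 3
  σ[f<7](π[f]((R ⋈[h=f] π[f](T)))) → 2

== RESULT ==
f
6
6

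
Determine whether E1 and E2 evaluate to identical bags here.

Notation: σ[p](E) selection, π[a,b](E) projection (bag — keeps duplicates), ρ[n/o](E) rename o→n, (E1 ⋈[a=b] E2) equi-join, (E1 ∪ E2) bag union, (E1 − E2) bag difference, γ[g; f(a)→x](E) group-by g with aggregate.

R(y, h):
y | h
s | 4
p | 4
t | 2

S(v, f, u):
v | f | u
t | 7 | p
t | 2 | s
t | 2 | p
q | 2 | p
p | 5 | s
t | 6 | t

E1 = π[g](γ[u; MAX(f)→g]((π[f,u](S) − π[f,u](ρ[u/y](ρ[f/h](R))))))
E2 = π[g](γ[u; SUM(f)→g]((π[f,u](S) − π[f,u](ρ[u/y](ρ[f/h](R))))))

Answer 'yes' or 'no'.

E1 per-node cardinality:
  S → 6
  π[f,u](S) → 6
  R → 3
  ρ[f/h](R) → 3
  ρ[u/y](ρ[f/h](R)) → 3
  π[f,u](ρ[u/y](ρ[f/h](R))) → 3
  (π[f,u](S) − π[f,u](ρ[u/y](ρ[f/h](R)))) → 6
  γ[u; MAX(f)→g]((π[f,u](S) − π[f,u](ρ[u/y](ρ[f/h](R))))) → 3
  π[g](γ[u; MAX(f)→g]((π[f,u](S) − π[f,u](ρ[u/y](ρ[f/h](R)))))) → 3
E2 per-node cardinality:
  S → 6
  π[f,u](S) → 6
  R → 3
  ρ[f/h](R) → 3
  ρ[u/y](ρ[f/h](R)) → 3
  π[f,u](ρ[u/y](ρ[f/h](R))) → 3
  (π[f,u](S) − π[f,u](ρ[u/y](ρ[f/h](R)))) → 6
  γ[u; SUM(f)→g]((π[f,u](S) − π[f,u](ρ[u/y](ρ[f/h](R))))) → 3
  π[g](γ[u; SUM(f)→g]((π[f,u](S) − π[f,u](ρ[u/y](ρ[f/h](R)))))) → 3

E1 result:
g
5
6
7
E2 result:
g
6
7
11
Witness: (5,) appears 1× in E1 but 0× in E2.

no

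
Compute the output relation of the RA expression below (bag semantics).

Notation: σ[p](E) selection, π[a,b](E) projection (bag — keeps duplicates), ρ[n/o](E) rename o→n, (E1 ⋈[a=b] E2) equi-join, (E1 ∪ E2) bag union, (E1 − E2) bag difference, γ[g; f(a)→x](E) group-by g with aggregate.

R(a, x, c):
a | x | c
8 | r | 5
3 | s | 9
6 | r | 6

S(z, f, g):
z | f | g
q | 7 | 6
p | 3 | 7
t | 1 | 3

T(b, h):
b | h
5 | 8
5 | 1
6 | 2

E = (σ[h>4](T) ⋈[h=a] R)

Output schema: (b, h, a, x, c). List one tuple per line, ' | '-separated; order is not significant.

Per-node cardinality:
  T → 3
  σ[h>4](T) → 1
  R → 3
  (σ[h>4](T) ⋈[h=a] R) → 1

== RESULT ==
b | h | a | x | c
5 | 8 | 8 | r | 5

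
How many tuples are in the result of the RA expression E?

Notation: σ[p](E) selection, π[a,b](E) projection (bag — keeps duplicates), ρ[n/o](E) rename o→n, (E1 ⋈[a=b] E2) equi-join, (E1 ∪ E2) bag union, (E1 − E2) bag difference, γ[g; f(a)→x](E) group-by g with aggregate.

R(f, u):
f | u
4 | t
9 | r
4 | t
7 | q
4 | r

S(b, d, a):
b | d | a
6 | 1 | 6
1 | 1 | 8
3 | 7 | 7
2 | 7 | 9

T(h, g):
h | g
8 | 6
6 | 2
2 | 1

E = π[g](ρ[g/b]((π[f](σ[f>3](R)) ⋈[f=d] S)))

Row counts bottom-up:
  R → 5
  σ[f>3](R) → 5
  π[f](σ[f>3](R)) → 5
  S → 4
  (π[f](σ[f>3](R)) ⋈[f=d] S) → 2
  ρ[g/b]((π[f](σ[f>3](R)) ⋈[f=d] S)) → 2
  π[g](ρ[g/b]((π[f](σ[f>3](R)) ⋈[f=d] S))) → 2

|E| = 2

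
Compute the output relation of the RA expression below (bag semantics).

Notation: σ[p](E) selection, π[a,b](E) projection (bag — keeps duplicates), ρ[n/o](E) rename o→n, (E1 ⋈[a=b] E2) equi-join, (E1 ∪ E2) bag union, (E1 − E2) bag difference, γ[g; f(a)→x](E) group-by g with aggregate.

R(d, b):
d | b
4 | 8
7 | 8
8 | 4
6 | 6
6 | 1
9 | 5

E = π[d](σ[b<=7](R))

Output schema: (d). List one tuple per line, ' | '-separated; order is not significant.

Subexpression sizes:
  R → 6
  σ[b<=7](R) → 4
  π[d](σ[b<=7](R)) → 4

== RESULT ==
d
6
6
8
9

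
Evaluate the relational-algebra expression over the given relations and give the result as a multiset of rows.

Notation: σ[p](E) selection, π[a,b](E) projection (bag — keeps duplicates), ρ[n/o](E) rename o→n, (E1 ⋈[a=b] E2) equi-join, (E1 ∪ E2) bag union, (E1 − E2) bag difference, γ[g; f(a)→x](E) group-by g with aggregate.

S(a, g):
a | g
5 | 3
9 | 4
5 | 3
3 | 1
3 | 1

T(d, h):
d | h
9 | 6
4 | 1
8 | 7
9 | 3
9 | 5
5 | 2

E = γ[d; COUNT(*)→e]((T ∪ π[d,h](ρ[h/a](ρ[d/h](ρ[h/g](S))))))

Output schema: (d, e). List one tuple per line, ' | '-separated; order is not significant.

Subexpression sizes:
  T → 6
  S → 5
  ρ[h/g](S) → 5
  ρ[d/h](ρ[h/g](S)) → 5
  ρ[h/a](ρ[d/h](ρ[h/g](S))) → 5
  π[d,h](ρ[h/a](ρ[d/h](ρ[h/g](S)))) → 5
  (T ∪ π[d,h](ρ[h/a](ρ[d/h](ρ[h/g](S))))) → 11
  γ[d; COUNT(*)→e]((T ∪ π[d,h](ρ[h/a](ρ[d/h](ρ[h/g](S)))))) → 6

== RESULT ==
d | e
1 | 2
3 | 2
4 | 2
5 | 1
8 | 1
9 | 3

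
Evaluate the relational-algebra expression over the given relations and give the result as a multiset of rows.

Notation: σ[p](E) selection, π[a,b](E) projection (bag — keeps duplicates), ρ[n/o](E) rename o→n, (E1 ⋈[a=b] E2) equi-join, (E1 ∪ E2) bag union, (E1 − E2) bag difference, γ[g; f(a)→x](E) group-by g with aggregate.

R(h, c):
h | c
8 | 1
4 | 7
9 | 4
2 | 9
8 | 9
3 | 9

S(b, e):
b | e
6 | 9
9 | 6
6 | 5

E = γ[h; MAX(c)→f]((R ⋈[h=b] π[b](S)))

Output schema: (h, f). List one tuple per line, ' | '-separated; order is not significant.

Subexpression sizes:
  R → 6
  S → 3
  π[b](S) → 3
  (R ⋈[h=b] π[b](S)) → 1
  γ[h; MAX(c)→f]((R ⋈[h=b] π[b](S))) → 1

== RESULT ==
h | f
9 | 4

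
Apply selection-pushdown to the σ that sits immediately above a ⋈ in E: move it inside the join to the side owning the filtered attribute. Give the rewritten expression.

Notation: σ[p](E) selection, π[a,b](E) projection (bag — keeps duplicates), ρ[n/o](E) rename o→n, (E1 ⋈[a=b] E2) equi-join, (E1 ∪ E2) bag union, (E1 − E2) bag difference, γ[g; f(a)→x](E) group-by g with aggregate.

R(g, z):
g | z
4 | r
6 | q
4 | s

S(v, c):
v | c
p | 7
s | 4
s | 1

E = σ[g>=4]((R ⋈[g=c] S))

σ filters on g, owned by the left side.
E' = (σ[g>=4](R) ⋈[g=c] S)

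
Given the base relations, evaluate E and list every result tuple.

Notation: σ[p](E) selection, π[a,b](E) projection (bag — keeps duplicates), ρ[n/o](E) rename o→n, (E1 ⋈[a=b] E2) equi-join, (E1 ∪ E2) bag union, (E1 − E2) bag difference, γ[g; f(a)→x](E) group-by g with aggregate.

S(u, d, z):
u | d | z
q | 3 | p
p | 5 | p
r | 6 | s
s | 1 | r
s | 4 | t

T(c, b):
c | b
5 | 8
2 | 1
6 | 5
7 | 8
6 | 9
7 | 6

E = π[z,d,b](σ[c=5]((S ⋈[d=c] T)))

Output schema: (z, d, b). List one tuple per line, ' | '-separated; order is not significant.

Per-node cardinality:
  S → 5
  T → 6
  (S ⋈[d=c] T) → 3
  σ[c=5]((S ⋈[d=c] T)) → 1
  π[z,d,b](σ[c=5]((S ⋈[d=c] T))) → 1

== RESULT ==
z | d | b
p | 5 | 8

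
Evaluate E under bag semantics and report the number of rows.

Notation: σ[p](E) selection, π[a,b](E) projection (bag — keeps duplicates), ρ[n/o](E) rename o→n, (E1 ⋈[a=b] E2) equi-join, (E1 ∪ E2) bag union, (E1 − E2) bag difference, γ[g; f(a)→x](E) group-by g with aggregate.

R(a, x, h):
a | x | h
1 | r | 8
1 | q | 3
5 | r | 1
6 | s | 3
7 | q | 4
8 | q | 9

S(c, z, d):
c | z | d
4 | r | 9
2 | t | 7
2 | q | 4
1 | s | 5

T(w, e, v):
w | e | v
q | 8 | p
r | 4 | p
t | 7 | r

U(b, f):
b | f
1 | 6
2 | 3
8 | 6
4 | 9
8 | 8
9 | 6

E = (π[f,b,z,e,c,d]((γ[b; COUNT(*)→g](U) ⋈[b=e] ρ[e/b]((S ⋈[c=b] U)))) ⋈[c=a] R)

Subexpression sizes:
  U → 6
  γ[b; COUNT(*)→g](U) → 5
  S → 4
  U → 6
  (S ⋈[c=b] U) → 4
  ρ[e/b]((S ⋈[c=b] U)) → 4
  (γ[b; COUNT(*)→g](U) ⋈[b=e] ρ[e/b]((S ⋈[c=b] U))) → 4
  π[f,b,z,e,c,d]((γ[b; COUNT(*)→g](U) ⋈[b=e] ρ[e/b]((S ⋈[c=b] U)))) → 4
  R → 6
  (π[f,b,z,e,c,d]((γ[b; COUNT(*)→g](U) ⋈[b=e] ρ[e/b]((S ⋈[c=b] U)))) ⋈[c=a] R) → 2

|E| = 2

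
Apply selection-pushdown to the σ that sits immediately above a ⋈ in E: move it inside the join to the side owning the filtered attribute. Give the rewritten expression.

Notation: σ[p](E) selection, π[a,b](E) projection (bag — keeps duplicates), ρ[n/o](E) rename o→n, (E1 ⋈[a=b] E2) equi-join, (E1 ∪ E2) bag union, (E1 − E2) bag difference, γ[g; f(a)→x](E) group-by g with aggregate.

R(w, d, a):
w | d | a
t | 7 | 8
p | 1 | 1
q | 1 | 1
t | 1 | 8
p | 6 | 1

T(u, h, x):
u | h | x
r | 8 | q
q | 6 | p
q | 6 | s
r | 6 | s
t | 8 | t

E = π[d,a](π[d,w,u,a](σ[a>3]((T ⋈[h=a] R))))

σ filters on a, owned by the right side.
E' = π[d,a](π[d,w,u,a]((T ⋈[h=a] σ[a>3](R))))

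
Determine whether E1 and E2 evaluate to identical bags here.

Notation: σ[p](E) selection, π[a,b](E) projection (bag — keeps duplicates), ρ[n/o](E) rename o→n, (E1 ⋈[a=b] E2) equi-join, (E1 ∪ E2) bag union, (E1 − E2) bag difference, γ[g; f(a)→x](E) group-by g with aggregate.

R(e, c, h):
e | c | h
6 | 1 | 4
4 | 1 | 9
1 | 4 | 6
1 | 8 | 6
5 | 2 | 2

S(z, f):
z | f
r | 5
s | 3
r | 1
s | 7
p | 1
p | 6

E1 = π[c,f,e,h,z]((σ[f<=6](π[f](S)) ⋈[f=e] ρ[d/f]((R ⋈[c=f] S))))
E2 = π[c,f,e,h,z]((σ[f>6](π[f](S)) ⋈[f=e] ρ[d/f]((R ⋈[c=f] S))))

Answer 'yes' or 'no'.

E1 stepwise |·|:
  S → 6
  π[f](S) → 6
  σ[f<=6](π[f](S)) → 5
  R → 5
  S → 6
  (R ⋈[c=f] S) → 4
  ρ[d/f]((R ⋈[c=f] S)) → 4
  (σ[f<=6](π[f](S)) ⋈[f=e] ρ[d/f]((R ⋈[c=f] S))) → 2
  π[c,f,e,h,z]((σ[f<=6](π[f](S)) ⋈[f=e] ρ[d/f]((R ⋈[c=f] S)))) → 2
E2 stepwise |·|:
  S → 6
  π[f](S) → 6
  σ[f>6](π[f](S)) → 1
  R → 5
  S → 6
  (R ⋈[c=f] S) → 4
  ρ[d/f]((R ⋈[c=f] S)) → 4
  (σ[f>6](π[f](S)) ⋈[f=e] ρ[d/f]((R ⋈[c=f] S))) → 0
  π[c,f,e,h,z]((σ[f>6](π[f](S)) ⋈[f=e] ρ[d/f]((R ⋈[c=f] S)))) → 0

E1 result:
c | f | e | h | z
1 | 6 | 6 | 4 | p
1 | 6 | 6 | 4 | r
E2 result:
c | f | e | h | z
(0 rows)
Witness: (1, 6, 6, 4, 'r') appears 1× in E1 but 0× in E2.

no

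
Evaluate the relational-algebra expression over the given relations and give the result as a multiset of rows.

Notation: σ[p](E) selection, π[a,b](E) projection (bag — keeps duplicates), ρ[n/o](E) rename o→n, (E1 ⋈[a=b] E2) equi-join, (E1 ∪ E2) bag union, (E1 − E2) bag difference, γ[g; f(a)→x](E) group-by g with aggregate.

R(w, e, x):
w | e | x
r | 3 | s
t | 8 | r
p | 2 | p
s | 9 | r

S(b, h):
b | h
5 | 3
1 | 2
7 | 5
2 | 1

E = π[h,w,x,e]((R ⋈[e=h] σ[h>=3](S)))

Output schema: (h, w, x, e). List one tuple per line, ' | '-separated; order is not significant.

Subexpression sizes:
  R → 4
  S → 4
  σ[h>=3](S) → 2
  (R ⋈[e=h] σ[h>=3](S)) → 1
  π[h,w,x,e]((R ⋈[e=h] σ[h>=3](S))) → 1

== RESULT ==
h | w | x | e
3 | r | s | 3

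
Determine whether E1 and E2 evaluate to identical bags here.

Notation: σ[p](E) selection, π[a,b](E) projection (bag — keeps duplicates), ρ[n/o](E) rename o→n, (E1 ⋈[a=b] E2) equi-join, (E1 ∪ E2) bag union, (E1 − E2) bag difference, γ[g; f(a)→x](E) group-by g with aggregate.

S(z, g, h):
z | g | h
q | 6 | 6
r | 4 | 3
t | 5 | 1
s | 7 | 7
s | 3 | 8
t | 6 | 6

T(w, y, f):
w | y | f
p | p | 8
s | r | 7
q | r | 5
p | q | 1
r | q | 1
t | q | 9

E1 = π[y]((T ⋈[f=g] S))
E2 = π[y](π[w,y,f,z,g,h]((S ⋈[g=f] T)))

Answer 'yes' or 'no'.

E1 per-node cardinality:
  T → 6
  S → 6
  (T ⋈[f=g] S) → 2
  π[y]((T ⋈[f=g] S)) → 2
E2 per-node cardinality:
  S → 6
  T → 6
  (S ⋈[g=f] T) → 2
  π[w,y,f,z,g,h]((S ⋈[g=f] T)) → 2
  π[y](π[w,y,f,z,g,h]((S ⋈[g=f] T))) → 2

E1 and E2 produce the same multiset:
y
r
r

yes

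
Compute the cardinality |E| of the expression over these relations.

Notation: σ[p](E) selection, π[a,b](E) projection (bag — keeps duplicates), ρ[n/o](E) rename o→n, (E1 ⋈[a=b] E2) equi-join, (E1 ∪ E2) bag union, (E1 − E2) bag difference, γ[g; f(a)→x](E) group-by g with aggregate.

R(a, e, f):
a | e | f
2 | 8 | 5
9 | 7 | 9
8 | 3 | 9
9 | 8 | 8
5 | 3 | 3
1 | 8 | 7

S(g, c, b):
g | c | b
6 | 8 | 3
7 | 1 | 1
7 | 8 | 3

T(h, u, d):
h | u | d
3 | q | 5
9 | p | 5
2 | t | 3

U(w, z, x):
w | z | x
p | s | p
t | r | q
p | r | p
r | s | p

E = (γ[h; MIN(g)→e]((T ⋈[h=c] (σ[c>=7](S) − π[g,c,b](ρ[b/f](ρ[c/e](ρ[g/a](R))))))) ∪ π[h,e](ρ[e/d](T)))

Stepwise |·|:
  T → 3
  S → 3
  σ[c>=7](S) → 2
  R → 6
  ρ[g/a](R) → 6
  ρ[c/e](ρ[g/a](R)) → 6
  ρ[b/f](ρ[c/e](ρ[g/a](R))) → 6
  π[g,c,b](ρ[b/f](ρ[c/e](ρ[g/a](R)))) → 6
  (σ[c>=7](S) − π[g,c,b](ρ[b/f](ρ[c/e](ρ[g/a](R))))) → 2
  (T ⋈[h=c] (σ[c>=7](S) − π[g,c,b](ρ[b/f](ρ[c/e](ρ[g/a](R)))))) → 0
  γ[h; MIN(g)→e]((T ⋈[h=c] (σ[c>=7](S) − π[g,c,b](ρ[b/f](ρ[c/e](ρ[g/a](R))))))) → 0
  T → 3
  ρ[e/d](T) → 3
  π[h,e](ρ[e/d](T)) → 3
  (γ[h; MIN(g)→e]((T ⋈[h=c] (σ[c>=7](S) − π[g,c,b](ρ[b/f](ρ[c/e](ρ[g/a](R))))))) ∪ π[h,e](ρ[e/d](T))) → 3

|E| = 3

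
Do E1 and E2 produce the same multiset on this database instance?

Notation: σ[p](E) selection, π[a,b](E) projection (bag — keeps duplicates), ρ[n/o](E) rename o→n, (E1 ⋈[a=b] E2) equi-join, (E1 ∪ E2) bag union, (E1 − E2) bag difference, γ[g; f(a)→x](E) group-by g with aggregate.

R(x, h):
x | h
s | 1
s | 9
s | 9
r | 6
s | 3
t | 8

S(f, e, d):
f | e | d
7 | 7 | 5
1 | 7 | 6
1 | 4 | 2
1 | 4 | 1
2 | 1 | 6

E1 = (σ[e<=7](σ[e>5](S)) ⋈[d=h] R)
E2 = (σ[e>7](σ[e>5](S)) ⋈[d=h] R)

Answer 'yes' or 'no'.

E1 stepwise |·|:
  S → 5
  σ[e>5](S) → 2
  σ[e<=7](σ[e>5](S)) → 2
  R → 6
  (σ[e<=7](σ[e>5](S)) ⋈[d=h] R) → 1
E2 stepwise |·|:
  S → 5
  σ[e>5](S) → 2
  σ[e>7](σ[e>5](S)) → 0
  R → 6
  (σ[e>7](σ[e>5](S)) ⋈[d=h] R) → 0

E1 result:
f | e | d | x | h
1 | 7 | 6 | r | 6
E2 result:
f | e | d | x | h
(0 rows)
Witness: (1, 7, 6, 'r', 6) appears 1× in E1 but 0× in E2.

no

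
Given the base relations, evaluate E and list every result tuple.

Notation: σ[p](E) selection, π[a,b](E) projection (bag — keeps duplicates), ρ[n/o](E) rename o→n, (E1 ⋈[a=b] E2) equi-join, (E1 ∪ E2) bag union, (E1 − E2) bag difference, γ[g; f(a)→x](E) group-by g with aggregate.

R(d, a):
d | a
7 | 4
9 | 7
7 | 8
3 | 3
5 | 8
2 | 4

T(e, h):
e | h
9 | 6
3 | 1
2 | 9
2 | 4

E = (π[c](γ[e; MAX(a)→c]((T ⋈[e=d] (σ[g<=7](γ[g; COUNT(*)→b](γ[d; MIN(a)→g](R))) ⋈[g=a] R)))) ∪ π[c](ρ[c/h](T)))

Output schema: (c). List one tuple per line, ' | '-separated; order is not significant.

Stepwise |·|:
  T → 4
  R → 6
  γ[d; MIN(a)→g](R) → 5
  γ[g; COUNT(*)→b](γ[d; MIN(a)→g](R)) → 4
  σ[g<=7](γ[g; COUNT(*)→b](γ[d; MIN(a)→g](R))) → 3
  R → 6
  (σ[g<=7](γ[g; COUNT(*)→b](γ[d; MIN(a)→g](R))) ⋈[g=a] R) → 4
  (T ⋈[e=d] (σ[g<=7](γ[g; COUNT(*)→b](γ[d; MIN(a)→g](R))) ⋈[g=a] R)) → 4
  γ[e; MAX(a)→c]((T ⋈[e=d] (σ[g<=7](γ[g; COUNT(*)→b](γ[d; MIN(a)→g](R))) ⋈[g=a] R))) → 3
  π[c](γ[e; MAX(a)→c]((T ⋈[e=d] (σ[g<=7](γ[g; COUNT(*)→b](γ[d; MIN(a)→g](R))) ⋈[g=a] R)))) → 3
  T → 4
  ρ[c/h](T) → 4
  π[c](ρ[c/h](T)) → 4
  (π[c](γ[e; MAX(a)→c]((T ⋈[e=d] (σ[g<=7](γ[g; COUNT(*)→b](γ[d; MIN(a)→g](R))) ⋈[g=a] R)))) ∪ π[c](ρ[c/h](T))) → 7

== RESULT ==
c
1
3
4
4
6
7
9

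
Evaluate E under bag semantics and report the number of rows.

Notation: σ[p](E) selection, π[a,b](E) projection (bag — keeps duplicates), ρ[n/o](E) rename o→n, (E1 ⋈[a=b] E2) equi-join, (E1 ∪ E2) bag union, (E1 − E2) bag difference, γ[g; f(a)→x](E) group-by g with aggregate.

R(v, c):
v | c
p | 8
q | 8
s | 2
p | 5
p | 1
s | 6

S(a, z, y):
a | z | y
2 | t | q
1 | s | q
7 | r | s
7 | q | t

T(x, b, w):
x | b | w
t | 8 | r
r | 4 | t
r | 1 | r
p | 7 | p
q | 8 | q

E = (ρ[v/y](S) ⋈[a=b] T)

Per-node cardinality:
  S → 4
  ρ[v/y](S) → 4
  T → 5
  (ρ[v/y](S) ⋈[a=b] T) → 3

|E| = 3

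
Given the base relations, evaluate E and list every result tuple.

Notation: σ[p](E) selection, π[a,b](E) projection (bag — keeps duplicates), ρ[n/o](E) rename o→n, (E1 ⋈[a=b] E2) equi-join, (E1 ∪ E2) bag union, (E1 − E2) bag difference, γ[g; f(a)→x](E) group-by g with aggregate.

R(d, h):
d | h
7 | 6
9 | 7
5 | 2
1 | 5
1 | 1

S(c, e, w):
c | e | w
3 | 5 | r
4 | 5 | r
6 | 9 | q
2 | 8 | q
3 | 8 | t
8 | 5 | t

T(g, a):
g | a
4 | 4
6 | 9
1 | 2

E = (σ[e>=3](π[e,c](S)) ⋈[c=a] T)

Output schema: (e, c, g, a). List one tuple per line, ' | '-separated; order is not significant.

Per-node cardinality:
  S → 6
  π[e,c](S) → 6
  σ[e>=3](π[e,c](S)) → 6
  T → 3
  (σ[e>=3](π[e,c](S)) ⋈[c=a] T) → 2

== RESULT ==
e | c | g | a
5 | 4 | 4 | 4
8 | 2 | 1 | 2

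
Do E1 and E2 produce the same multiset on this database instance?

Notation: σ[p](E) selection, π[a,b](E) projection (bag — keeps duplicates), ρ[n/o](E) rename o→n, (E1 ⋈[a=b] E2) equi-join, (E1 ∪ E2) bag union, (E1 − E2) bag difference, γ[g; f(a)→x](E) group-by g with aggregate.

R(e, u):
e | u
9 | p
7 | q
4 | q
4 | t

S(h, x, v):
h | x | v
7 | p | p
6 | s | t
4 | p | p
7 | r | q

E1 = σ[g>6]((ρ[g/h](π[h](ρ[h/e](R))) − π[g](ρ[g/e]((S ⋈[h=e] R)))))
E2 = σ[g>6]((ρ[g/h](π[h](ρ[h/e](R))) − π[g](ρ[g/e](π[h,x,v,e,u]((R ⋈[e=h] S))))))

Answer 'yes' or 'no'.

E1 row counts bottom-up:
  R → 4
  ρ[h/e](R) → 4
  π[h](ρ[h/e](R)) → 4
  ρ[g/h](π[h](ρ[h/e](R))) → 4
  S → 4
  R → 4
  (S ⋈[h=e] R) → 4
  ρ[g/e]((S ⋈[h=e] R)) → 4
  π[g](ρ[g/e]((S ⋈[h=e] R))) → 4
  (ρ[g/h](π[h](ρ[h/e](R))) − π[g](ρ[g/e]((S ⋈[h=e] R)))) → 1
  σ[g>6]((ρ[g/h](π[h](ρ[h/e](R))) − π[g](ρ[g/e]((S ⋈[h=e] R))))) → 1
E2 row counts bottom-up:
  R → 4
  ρ[h/e](R) → 4
  π[h](ρ[h/e](R)) → 4
  ρ[g/h](π[h](ρ[h/e](R))) → 4
  R → 4
  S → 4
  (R ⋈[e=h] S) → 4
  π[h,x,v,e,u]((R ⋈[e=h] S)) → 4
  ρ[g/e](π[h,x,v,e,u]((R ⋈[e=h] S))) → 4
  π[g](ρ[g/e](π[h,x,v,e,u]((R ⋈[e=h] S)))) → 4
  (ρ[g/h](π[h](ρ[h/e](R))) − π[g](ρ[g/e](π[h,x,v,e,u]((R ⋈[e=h] S))))) → 1
  σ[g>6]((ρ[g/h](π[h](ρ[h/e](R))) − π[g](ρ[g/e](π[h,x,v,e,u]((R ⋈[e=h] S)))))) → 1

E1 and E2 produce the same multiset:
g
9

yes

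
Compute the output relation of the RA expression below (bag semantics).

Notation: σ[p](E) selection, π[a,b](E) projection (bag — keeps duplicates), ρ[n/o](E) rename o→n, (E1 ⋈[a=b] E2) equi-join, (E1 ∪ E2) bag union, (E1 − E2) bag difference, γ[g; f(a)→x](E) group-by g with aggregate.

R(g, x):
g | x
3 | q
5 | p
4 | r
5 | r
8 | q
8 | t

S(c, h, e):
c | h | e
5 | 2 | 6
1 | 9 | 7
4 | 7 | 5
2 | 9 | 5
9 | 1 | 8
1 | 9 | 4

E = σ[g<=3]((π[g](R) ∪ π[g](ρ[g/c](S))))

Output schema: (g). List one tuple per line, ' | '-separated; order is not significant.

Stepwise |·|:
  R → 6
  π[g](R) → 6
  S → 6
  ρ[g/c](S) → 6
  π[g](ρ[g/c](S)) → 6
  (π[g](R) ∪ π[g](ρ[g/c](S))) → 12
  σ[g<=3]((π[g](R) ∪ π[g](ρ[g/c](S)))) → 4

== RESULT ==
g
1
1
2
3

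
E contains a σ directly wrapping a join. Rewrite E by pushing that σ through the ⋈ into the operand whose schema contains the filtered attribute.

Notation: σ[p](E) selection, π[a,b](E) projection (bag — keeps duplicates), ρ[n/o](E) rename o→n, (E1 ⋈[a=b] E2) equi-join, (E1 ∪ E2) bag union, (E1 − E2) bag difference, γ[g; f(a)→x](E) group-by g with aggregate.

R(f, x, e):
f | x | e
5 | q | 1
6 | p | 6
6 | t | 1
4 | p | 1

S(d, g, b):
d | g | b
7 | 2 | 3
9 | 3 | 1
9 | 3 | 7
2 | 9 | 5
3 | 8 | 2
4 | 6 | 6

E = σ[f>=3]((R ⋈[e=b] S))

σ filters on f, owned by the left side.
E' = (σ[f>=3](R) ⋈[e=b] S)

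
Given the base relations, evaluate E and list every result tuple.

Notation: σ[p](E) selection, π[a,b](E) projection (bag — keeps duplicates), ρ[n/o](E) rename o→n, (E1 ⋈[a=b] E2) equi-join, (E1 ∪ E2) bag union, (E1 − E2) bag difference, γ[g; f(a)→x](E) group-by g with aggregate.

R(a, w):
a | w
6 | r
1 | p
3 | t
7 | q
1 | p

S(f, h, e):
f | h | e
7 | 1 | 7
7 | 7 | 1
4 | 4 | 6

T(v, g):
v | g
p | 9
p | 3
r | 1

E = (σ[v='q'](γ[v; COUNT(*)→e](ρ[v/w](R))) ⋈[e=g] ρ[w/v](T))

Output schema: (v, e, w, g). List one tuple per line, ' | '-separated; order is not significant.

Row counts bottom-up:
  R → 5
  ρ[v/w](R) → 5
  γ[v; COUNT(*)→e](ρ[v/w](R)) → 4
  σ[v='q'](γ[v; COUNT(*)→e](ρ[v/w](R))) → 1
  T → 3
  ρ[w/v](T) → 3
  (σ[v='q'](γ[v; COUNT(*)→e](ρ[v/w](R))) ⋈[e=g] ρ[w/v](T)) → 1

== RESULT ==
v | e | w | g
q | 1 | r | 1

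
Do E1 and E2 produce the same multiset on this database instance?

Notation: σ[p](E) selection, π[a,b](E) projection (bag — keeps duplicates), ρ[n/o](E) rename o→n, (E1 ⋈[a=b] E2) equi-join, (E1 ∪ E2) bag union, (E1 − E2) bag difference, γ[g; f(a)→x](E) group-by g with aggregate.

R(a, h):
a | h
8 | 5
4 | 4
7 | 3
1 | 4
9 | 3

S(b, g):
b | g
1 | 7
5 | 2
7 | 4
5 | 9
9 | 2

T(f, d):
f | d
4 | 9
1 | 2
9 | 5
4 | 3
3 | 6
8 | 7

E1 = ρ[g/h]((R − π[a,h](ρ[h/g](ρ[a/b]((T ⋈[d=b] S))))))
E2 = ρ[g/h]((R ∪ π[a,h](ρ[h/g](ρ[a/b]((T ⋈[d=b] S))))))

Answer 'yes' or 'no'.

E1 per-node cardinality:
  R → 5
  T → 6
  S → 5
  (T ⋈[d=b] S) → 4
  ρ[a/b]((T ⋈[d=b] S)) → 4
  ρ[h/g](ρ[a/b]((T ⋈[d=b] S))) → 4
  π[a,h](ρ[h/g](ρ[a/b]((T ⋈[d=b] S)))) → 4
  (R − π[a,h](ρ[h/g](ρ[a/b]((T ⋈[d=b] S))))) → 5
  ρ[g/h]((R − π[a,h](ρ[h/g](ρ[a/b]((T ⋈[d=b] S)))))) → 5
E2 per-node cardinality:
  R → 5
  T → 6
  S → 5
  (T ⋈[d=b] S) → 4
  ρ[a/b]((T ⋈[d=b] S)) → 4
  ρ[h/g](ρ[a/b]((T ⋈[d=b] S))) → 4
  π[a,h](ρ[h/g](ρ[a/b]((T ⋈[d=b] S)))) → 4
  (R ∪ π[a,h](ρ[h/g](ρ[a/b]((T ⋈[d=b] S))))) → 9
  ρ[g/h]((R ∪ π[a,h](ρ[h/g](ρ[a/b]((T ⋈[d=b] S)))))) → 9

E1 result:
a | g
1 | 4
4 | 4
7 | 3
8 | 5
9 | 3
E2 result:
a | g
1 | 4
4 | 4
5 | 2
5 | 9
7 | 3
7 | 4
8 | 5
9 | 2
9 | 3
Witness: (7, 4) appears 0× in E1 but 1× in E2.

no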